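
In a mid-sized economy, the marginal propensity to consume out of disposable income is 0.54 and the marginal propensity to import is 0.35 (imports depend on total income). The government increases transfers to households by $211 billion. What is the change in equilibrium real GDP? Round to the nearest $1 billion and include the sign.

+$141 billion

The transfer change shifts disposable income by +$211 billion, so first-round consumption changes by c·ΔTR = 0.54 × (+$211 billion) = +$113.94 billion.
Expenditure multiplier = 1/(1 − c + m) = 1/(1 − 0.54 + 0.35) = 1/0.81 ≈ 1.235.
The transfer multiplier is c × k ≈ 0.667, so ΔY = k × (c·ΔTR) = (+$113.94 billion) / 0.81 ≈ +$141 billion.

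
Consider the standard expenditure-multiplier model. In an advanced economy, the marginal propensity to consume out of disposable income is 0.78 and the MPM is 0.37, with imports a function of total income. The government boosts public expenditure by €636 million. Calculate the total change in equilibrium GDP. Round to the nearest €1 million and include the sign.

Government-spending multiplier = 1/(1 − c + m) = 1/(1 − 0.78 + 0.37) = 1/0.59 ≈ 1.695.
ΔY = k × ΔG = (+€636 million) / 0.59 ≈ +€1,078 million.

+€1,078 million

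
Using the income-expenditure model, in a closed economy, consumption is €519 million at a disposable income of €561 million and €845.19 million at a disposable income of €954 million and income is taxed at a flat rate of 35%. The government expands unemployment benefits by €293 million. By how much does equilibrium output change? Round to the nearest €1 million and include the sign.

MPC = ΔC/ΔYd = (845.19 − 519)/(954 − 561) = 326.19/393 = 0.83.
The transfer change shifts disposable income by +€293 million, so first-round consumption changes by c·ΔTR = 0.83 × (+€293 million) = +€243.19 million.
Expenditure multiplier = 1/(1 − c(1−t)) = 1/(1 − 0.83×0.65) = 1/0.4605 ≈ 2.172.
The transfer multiplier is c × k ≈ 1.802, so ΔY = k × (c·ΔTR) = (+€243.19 million) / 0.4605 ≈ +€528 million.

+€528 million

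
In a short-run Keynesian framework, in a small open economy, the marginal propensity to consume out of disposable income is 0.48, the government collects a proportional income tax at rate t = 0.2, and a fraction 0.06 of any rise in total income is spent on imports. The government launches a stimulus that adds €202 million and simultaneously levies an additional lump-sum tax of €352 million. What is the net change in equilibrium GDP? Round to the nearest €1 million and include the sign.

Expenditure multiplier = 1/(1 − c(1−t) + m) = 1/(1 − 0.48×0.8 + 0.06) = 1/0.676 ≈ 1.479.
ΔG contributes k·ΔG = (+€202 million) / 0.676 ≈ +€298.8 million.
ΔT of +€352 million changes first-round spending by −c·ΔT = −€168.96 million, contributing k·(−c·ΔT) = (−€168.96 million) / 0.676 ≈ −€249.9 million.
Net ΔY = k(ΔG − c·ΔT) = (+€33.04 million) / 0.676 ≈ +€49 million.

+€49 million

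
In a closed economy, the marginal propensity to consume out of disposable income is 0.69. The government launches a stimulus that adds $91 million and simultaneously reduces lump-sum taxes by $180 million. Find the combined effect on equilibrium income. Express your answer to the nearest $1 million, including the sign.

+$694 million

Expenditure multiplier = 1/(1 − MPC) = 1/(1 − 0.69) = 1/0.31 ≈ 3.226.
ΔG contributes k·ΔG = (+$91 million) / 0.31 ≈ +$293.5 million.
ΔT of −$180 million changes first-round spending by −c·ΔT = +$124.2 million, contributing k·(−c·ΔT) = (+$124.2 million) / 0.31 ≈ +$400.6 million.
Net ΔY = k(ΔG − c·ΔT) = (+$215.2 million) / 0.31 ≈ +$694 million.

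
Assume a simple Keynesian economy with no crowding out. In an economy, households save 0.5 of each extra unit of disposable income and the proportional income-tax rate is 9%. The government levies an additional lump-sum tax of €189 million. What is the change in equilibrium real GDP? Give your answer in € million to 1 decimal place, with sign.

MPC = 1 − MPS = 1 − 0.5 = 0.5.
A lump-sum tax change of +€189 million shifts disposable income by −€189 million; first-round consumption changes by −c × ΔT = −0.5 × (+€189 million) = −€94.5 million.
Expenditure multiplier = 1/(1 − c(1−t)) = 1/(1 − 0.5×0.91) = 1/0.545 ≈ 1.835.
The tax multiplier is −c × k ≈ −0.917, so ΔY = k × (−c·ΔT) = (−€94.5 million) / 0.545 ≈ −€173.4 million.

−€173.4 million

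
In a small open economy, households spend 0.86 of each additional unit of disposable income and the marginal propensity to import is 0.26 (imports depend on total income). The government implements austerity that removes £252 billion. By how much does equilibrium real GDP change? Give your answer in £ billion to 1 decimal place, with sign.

Government-spending multiplier = 1/(1 − c + m) = 1/(1 − 0.86 + 0.26) = 1/0.4 = 2.5.
ΔY = k × ΔG = (−£252 billion) / 0.4 = −£630 billion.

−£630.0 billion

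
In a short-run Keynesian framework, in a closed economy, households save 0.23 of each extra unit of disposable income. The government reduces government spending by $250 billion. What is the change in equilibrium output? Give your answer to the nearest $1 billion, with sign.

MPC = 1 − MPS = 1 − 0.23 = 0.77.
Government-spending multiplier = 1/(1 − MPC) = 1/(1 − 0.77) = 1/0.23 ≈ 4.348.
ΔY = k × ΔG = (−$250 billion) / 0.23 ≈ −$1,087 billion.

−$1,087 billion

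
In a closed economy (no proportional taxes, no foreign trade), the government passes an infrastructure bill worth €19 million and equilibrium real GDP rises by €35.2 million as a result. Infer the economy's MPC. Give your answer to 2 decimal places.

0.46

Implied spending multiplier k = ΔY/ΔG = 35.2/19 ≈ 1.8526.
Since k = 1/(1 − MPC), MPC = 1 − 1/k = 1 − ΔG/ΔY = 1 − 19/35.2 ≈ 0.46.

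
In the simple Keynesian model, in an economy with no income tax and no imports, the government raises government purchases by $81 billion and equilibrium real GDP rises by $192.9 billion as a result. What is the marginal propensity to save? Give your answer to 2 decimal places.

0.42

Implied spending multiplier k = ΔY/ΔG = 192.9/81 ≈ 2.3815.
Since k = 1/(1 − MPC), MPC = 1 − 1/k = 1 − ΔG/ΔY = 1 − 81/192.9 ≈ 0.58.
MPS = 1 − MPC = 0.42.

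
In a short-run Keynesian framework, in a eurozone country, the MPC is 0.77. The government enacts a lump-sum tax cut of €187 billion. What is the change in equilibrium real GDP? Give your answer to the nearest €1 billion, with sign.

+€626 billion

A lump-sum tax change of −€187 billion shifts disposable income by +€187 billion; first-round consumption changes by −c × ΔT = −0.77 × (−€187 billion) = +€143.99 billion.
Expenditure multiplier = 1/(1 − MPC) = 1/(1 − 0.77) = 1/0.23 ≈ 4.348.
The tax multiplier is −c × k ≈ −3.348, so ΔY = k × (−c·ΔT) = (+€143.99 billion) / 0.23 ≈ +€626 billion.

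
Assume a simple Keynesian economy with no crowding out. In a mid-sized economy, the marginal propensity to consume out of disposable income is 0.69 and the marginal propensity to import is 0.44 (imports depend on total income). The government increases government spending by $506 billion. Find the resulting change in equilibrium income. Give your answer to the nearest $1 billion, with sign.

+$675 billion

Expenditure multiplier = 1/(1 − c + m) = 1/(1 − 0.69 + 0.44) = 1/0.75 ≈ 1.333.
ΔY = k × ΔG = (+$506 billion) / 0.75 ≈ +$675 billion.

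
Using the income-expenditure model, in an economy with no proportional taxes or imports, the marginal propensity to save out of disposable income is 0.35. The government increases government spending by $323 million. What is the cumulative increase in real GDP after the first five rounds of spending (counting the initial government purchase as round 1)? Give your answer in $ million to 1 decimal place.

$815.8 million

MPC = 1 − MPS = 1 − 0.35 = 0.65.
Round 1 adds ΔG = $323 million; each later round is MPC = 0.65 times the previous.
After 5 rounds: 323 + 209.95 + 136.4675 + 88.703875 + 57.65751875 = ΔG·(1 − c^5)/(1 − c) = 323 × (1 − 0.1160290625)/0.35 ≈ $815.8 million.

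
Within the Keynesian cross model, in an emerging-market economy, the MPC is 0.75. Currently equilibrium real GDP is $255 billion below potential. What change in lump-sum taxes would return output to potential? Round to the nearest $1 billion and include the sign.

−$85 billion

Spending multiplier = 1/(1 − MPC) = 1/(1 − 0.75) = 1/0.25 = 4.
Tax multiplier = −c·k = −0.75/0.25 = −3. Need ΔY = +$255 billion, so ΔT = ΔY/(−c·k) = −(+$255 billion) × 0.25 / 0.75 = −$85 billion.
The government should cut lump-sum taxes by $85 billion.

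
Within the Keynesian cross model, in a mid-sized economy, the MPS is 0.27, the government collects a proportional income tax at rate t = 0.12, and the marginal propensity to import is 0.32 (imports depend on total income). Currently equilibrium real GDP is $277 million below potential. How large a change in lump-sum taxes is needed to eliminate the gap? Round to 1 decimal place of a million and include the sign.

−$257.1 million

MPC = 1 − MPS = 1 − 0.27 = 0.73.
Spending multiplier = 1/(1 − c(1−t) + m) = 1/(1 − 0.73×0.88 + 0.32) = 1/0.6776 ≈ 1.476.
Tax multiplier = −c·k = −0.73/0.6776 ≈ −1.077. Need ΔY = +$277 million, so ΔT = ΔY/(−c·k) = −(+$277 million) × 0.6776 / 0.73 ≈ −$257.1 million.
The government should cut lump-sum taxes by $257.1 million.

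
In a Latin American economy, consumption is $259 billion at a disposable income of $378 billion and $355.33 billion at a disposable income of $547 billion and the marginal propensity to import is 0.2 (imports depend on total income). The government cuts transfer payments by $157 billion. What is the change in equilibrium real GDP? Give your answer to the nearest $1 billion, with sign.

−$142 billion

MPC = ΔC/ΔYd = (355.33 − 259)/(547 − 378) = 96.33/169 = 0.57.
The transfer change shifts disposable income by −$157 billion, so first-round consumption changes by c·ΔTR = 0.57 × (−$157 billion) = −$89.49 billion.
Expenditure multiplier = 1/(1 − c + m) = 1/(1 − 0.57 + 0.2) = 1/0.63 ≈ 1.587.
The transfer multiplier is c × k ≈ 0.905, so ΔY = k × (c·ΔTR) = (−$89.49 billion) / 0.63 ≈ −$142 billion.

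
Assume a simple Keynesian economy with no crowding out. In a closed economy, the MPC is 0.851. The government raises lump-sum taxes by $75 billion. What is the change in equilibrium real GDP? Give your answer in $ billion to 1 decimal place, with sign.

A lump-sum tax change of +$75 billion shifts disposable income by −$75 billion; first-round consumption changes by −c × ΔT = −0.851 × (+$75 billion) = −$63.825 billion.
Expenditure multiplier = 1/(1 − MPC) = 1/(1 − 0.851) = 1/0.149 ≈ 6.711.
The tax multiplier is −c × k ≈ −5.711, so ΔY = k × (−c·ΔT) = (−$63.825 billion) / 0.149 ≈ −$428.4 billion.

−$428.4 billion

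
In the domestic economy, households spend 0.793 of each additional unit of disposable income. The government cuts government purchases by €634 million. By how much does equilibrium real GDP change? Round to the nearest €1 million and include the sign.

−€3,063 million

Government-spending multiplier = 1/(1 − MPC) = 1/(1 − 0.793) = 1/0.207 ≈ 4.831.
ΔY = k × ΔG = (−€634 million) / 0.207 ≈ −€3,063 million.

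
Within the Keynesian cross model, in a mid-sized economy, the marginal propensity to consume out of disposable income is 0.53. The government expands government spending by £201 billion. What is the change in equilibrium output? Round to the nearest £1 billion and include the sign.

+£428 billion

Government-spending multiplier = 1/(1 − MPC) = 1/(1 − 0.53) = 1/0.47 ≈ 2.128.
ΔY = k × ΔG = (+£201 billion) / 0.47 ≈ +£428 billion.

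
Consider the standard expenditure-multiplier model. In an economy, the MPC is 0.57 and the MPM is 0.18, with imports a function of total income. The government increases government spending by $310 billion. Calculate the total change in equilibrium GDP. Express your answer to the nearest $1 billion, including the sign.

+$508 billion

Expenditure multiplier = 1/(1 − c + m) = 1/(1 − 0.57 + 0.18) = 1/0.61 ≈ 1.639.
ΔY = k × ΔG = (+$310 billion) / 0.61 ≈ +$508 billion.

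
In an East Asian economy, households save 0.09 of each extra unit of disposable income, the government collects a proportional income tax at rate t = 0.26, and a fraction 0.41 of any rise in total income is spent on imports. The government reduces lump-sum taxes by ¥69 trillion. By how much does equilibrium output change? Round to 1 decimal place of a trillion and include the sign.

+¥85.2 trillion

MPC = 1 − MPS = 1 − 0.09 = 0.91.
A lump-sum tax change of −¥69 trillion shifts disposable income by +¥69 trillion; first-round consumption changes by −c × ΔT = −0.91 × (−¥69 trillion) = +¥62.79 trillion.
Expenditure multiplier = 1/(1 − c(1−t) + m) = 1/(1 − 0.91×0.74 + 0.41) = 1/0.7366 ≈ 1.358.
The tax multiplier is −c × k ≈ −1.235, so ΔY = k × (−c·ΔT) = (+¥62.79 trillion) / 0.7366 ≈ +¥85.2 trillion.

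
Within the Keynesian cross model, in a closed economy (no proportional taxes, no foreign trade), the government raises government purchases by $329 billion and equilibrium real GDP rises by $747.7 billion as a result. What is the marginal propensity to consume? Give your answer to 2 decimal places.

Implied spending multiplier k = ΔY/ΔG = 747.7/329 ≈ 2.2726.
Since k = 1/(1 − MPC), MPC = 1 − 1/k = 1 − ΔG/ΔY = 1 − 329/747.7 ≈ 0.56.

0.56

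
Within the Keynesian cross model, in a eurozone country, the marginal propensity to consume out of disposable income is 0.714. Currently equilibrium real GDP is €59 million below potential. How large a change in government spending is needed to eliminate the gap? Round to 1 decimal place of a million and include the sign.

+€16.9 million

Spending multiplier = 1/(1 − MPC) = 1/(1 − 0.714) = 1/0.286 ≈ 3.497.
Need ΔY = +€59 million, so ΔG = ΔY/k = (+€59 million) × 0.286 ≈ +€16.9 million.
The government should increase government spending by €16.9 million.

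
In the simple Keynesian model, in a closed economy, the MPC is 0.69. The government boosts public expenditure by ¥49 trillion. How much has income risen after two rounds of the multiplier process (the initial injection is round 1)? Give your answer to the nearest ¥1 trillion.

¥83 trillion

Round 1 adds ΔG = ¥49 trillion; each later round is MPC = 0.69 times the previous.
After 2 rounds: 49 + 33.81 = ΔG·(1 − c^2)/(1 − c) = 49 × (1 − 0.4761)/0.31 ≈ ¥83 trillion.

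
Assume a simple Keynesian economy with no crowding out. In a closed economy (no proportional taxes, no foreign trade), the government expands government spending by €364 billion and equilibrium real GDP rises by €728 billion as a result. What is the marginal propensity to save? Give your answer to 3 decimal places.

Implied spending multiplier k = ΔY/ΔG = 728/364 = 2.
Since k = 1/(1 − MPC), MPC = 1 − 1/k = 1 − ΔG/ΔY = 1 − 364/728 = 0.500.
MPS = 1 − MPC = 0.500.

0.500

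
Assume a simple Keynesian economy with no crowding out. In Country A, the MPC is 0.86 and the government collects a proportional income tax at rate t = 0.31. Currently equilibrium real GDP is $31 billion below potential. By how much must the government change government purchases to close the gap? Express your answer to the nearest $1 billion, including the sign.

+$13 billion

Spending multiplier = 1/(1 − c(1−t)) = 1/(1 − 0.86×0.69) = 1/0.4066 ≈ 2.459.
Need ΔY = +$31 billion, so ΔG = ΔY/k = (+$31 billion) × 0.4066 ≈ +$13 billion.
The government should increase government purchases by $13 billion.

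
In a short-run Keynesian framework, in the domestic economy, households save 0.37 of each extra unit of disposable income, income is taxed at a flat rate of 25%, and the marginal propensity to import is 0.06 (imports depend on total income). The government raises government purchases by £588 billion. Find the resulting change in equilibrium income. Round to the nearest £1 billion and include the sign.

+£1,001 billion

MPC = 1 − MPS = 1 − 0.37 = 0.63.
Expenditure multiplier = 1/(1 − c(1−t) + m) = 1/(1 − 0.63×0.75 + 0.06) = 1/0.5875 ≈ 1.702.
ΔY = k × ΔG = (+£588 billion) / 0.5875 ≈ +£1,001 billion.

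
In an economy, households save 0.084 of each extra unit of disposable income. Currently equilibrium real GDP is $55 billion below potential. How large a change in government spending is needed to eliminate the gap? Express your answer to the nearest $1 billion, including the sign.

+$5 billion

MPC = 1 − MPS = 1 − 0.084 = 0.916.
Spending multiplier = 1/(1 − MPC) = 1/(1 − 0.916) = 1/0.084 ≈ 11.905.
Need ΔY = +$55 billion, so ΔG = ΔY/k = (+$55 billion) × 0.084 ≈ +$5 billion.
The government should increase government spending by $5 billion.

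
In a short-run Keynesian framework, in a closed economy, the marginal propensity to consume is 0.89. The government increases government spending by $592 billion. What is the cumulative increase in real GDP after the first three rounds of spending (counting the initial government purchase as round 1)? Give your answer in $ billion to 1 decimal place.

Round 1 adds ΔG = $592 billion; each later round is MPC = 0.89 times the previous.
After 3 rounds: 592 + 526.88 + 468.9232 = ΔG·(1 − c^3)/(1 − c) = 592 × (1 − 0.704969)/0.11 ≈ $1,587.8 billion.

$1,587.8 billion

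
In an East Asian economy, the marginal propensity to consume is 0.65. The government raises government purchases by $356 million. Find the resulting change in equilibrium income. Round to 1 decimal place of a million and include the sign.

Spending multiplier = 1/(1 − MPC) = 1/(1 − 0.65) = 1/0.35 ≈ 2.857.
ΔY = k × ΔG = (+$356 million) / 0.35 ≈ +$1,017.1 million.

+$1,017.1 million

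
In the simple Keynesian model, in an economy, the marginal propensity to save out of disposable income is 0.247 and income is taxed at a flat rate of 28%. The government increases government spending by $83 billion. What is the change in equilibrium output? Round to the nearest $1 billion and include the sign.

MPC = 1 − MPS = 1 − 0.247 = 0.753.
Spending multiplier = 1/(1 − c(1−t)) = 1/(1 − 0.753×0.72) = 1/0.45784 ≈ 2.184.
ΔY = k × ΔG = (+$83 billion) / 0.45784 ≈ +$181 billion.

+$181 billion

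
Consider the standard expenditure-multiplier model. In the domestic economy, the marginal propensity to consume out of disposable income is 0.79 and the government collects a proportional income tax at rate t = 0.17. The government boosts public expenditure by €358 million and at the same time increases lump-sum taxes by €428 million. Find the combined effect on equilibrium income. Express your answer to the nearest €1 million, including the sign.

Expenditure multiplier = 1/(1 − c(1−t)) = 1/(1 − 0.79×0.83) = 1/0.3443 ≈ 2.904.
ΔG contributes k·ΔG = (+€358 million) / 0.3443 ≈ +€1,039.8 million.
ΔT of +€428 million changes first-round spending by −c·ΔT = −€338.12 million, contributing k·(−c·ΔT) = (−€338.12 million) / 0.3443 ≈ −€982.1 million.
Net ΔY = k(ΔG − c·ΔT) = (+€19.88 million) / 0.3443 ≈ +€58 million.

+€58 million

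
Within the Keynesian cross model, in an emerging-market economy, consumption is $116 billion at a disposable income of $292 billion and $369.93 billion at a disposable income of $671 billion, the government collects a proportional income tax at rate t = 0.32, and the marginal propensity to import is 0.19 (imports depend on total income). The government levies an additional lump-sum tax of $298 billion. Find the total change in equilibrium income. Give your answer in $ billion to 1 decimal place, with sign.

−$271.9 billion

MPC = ΔC/ΔYd = (369.93 − 116)/(671 − 292) = 253.93/379 = 0.67.
A lump-sum tax change of +$298 billion shifts disposable income by −$298 billion; first-round consumption changes by −c × ΔT = −0.67 × (+$298 billion) = −$199.66 billion.
Expenditure multiplier = 1/(1 − c(1−t) + m) = 1/(1 − 0.67×0.68 + 0.19) = 1/0.7344 ≈ 1.362.
The tax multiplier is −c × k ≈ −0.912, so ΔY = k × (−c·ΔT) = (−$199.66 billion) / 0.7344 ≈ −$271.9 billion.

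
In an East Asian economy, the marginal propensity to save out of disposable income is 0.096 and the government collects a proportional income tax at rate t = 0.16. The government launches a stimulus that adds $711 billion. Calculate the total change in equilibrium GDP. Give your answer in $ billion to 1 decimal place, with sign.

MPC = 1 − MPS = 1 − 0.096 = 0.904.
Government-spending multiplier = 1/(1 − c(1−t)) = 1/(1 − 0.904×0.84) = 1/0.24064 ≈ 4.156.
ΔY = k × ΔG = (+$711 billion) / 0.24064 ≈ +$2,954.6 billion.

+$2,954.6 billion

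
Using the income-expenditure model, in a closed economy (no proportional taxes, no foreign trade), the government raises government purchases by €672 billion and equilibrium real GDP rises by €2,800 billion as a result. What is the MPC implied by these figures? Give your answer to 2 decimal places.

Implied spending multiplier k = ΔY/ΔG = 2,800/672 ≈ 4.1667.
Since k = 1/(1 − MPC), MPC = 1 − 1/k = 1 − ΔG/ΔY = 1 − 672/2,800 = 0.76.

0.76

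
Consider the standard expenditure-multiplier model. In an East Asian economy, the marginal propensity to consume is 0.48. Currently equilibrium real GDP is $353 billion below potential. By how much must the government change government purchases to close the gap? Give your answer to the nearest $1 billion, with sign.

+$184 billion

Spending multiplier = 1/(1 − MPC) = 1/(1 − 0.48) = 1/0.52 ≈ 1.923.
Need ΔY = +$353 billion, so ΔG = ΔY/k = (+$353 billion) × 0.52 ≈ +$184 billion.
The government should increase government purchases by $184 billion.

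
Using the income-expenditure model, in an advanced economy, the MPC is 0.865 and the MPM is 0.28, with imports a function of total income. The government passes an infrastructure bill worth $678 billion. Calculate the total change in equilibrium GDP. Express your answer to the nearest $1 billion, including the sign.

+$1,634 billion

Spending multiplier = 1/(1 − c + m) = 1/(1 − 0.865 + 0.28) = 1/0.415 ≈ 2.41.
ΔY = k × ΔG = (+$678 billion) / 0.415 ≈ +$1,634 billion.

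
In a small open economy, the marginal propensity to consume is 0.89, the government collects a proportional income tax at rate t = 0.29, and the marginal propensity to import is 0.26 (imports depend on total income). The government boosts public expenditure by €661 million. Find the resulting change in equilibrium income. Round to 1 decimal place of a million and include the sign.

+€1,052.4 million

Government-spending multiplier = 1/(1 − c(1−t) + m) = 1/(1 − 0.89×0.71 + 0.26) = 1/0.6281 ≈ 1.592.
ΔY = k × ΔG = (+€661 million) / 0.6281 ≈ +€1,052.4 million.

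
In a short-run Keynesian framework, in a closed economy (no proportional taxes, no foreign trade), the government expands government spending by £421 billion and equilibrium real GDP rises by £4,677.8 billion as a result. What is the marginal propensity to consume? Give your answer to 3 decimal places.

0.910

Implied spending multiplier k = ΔY/ΔG = 4,677.8/421 ≈ 11.1112.
Since k = 1/(1 − MPC), MPC = 1 − 1/k = 1 − ΔG/ΔY = 1 − 421/4,677.8 ≈ 0.910.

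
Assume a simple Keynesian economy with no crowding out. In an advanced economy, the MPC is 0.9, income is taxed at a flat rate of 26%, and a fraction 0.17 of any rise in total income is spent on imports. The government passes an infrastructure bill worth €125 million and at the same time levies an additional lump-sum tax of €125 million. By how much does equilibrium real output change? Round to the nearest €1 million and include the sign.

+€25 million

Expenditure multiplier = 1/(1 − c(1−t) + m) = 1/(1 − 0.9×0.74 + 0.17) = 1/0.504 ≈ 1.984.
ΔG contributes k·ΔG = (+€125 million) / 0.504 ≈ +€248 million.
ΔT of +€125 million changes first-round spending by −c·ΔT = −€112.5 million, contributing k·(−c·ΔT) = (−€112.5 million) / 0.504 ≈ −€223.2 million.
Net ΔY = k(ΔG − c·ΔT) = (+€12.5 million) / 0.504 ≈ +€25 million.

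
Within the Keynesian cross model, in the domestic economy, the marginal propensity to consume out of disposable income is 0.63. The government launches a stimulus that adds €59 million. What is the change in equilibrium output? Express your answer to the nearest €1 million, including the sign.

Expenditure multiplier = 1/(1 − MPC) = 1/(1 − 0.63) = 1/0.37 ≈ 2.703.
ΔY = k × ΔG = (+€59 million) / 0.37 ≈ +€159 million.

+€159 million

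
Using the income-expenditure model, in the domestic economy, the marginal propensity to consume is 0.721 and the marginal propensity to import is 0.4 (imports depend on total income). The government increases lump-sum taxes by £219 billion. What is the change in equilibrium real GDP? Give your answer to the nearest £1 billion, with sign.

A lump-sum tax change of +£219 billion shifts disposable income by −£219 billion; first-round consumption changes by −c × ΔT = −0.721 × (+£219 billion) = −£157.899 billion.
Expenditure multiplier = 1/(1 − c + m) = 1/(1 − 0.721 + 0.4) = 1/0.679 ≈ 1.473.
The tax multiplier is −c × k ≈ −1.062, so ΔY = k × (−c·ΔT) = (−£157.899 billion) / 0.679 ≈ −£233 billion.

−£233 billion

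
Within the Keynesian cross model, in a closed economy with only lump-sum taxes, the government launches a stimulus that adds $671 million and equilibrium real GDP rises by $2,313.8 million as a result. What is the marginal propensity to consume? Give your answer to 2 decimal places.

0.71

Implied spending multiplier k = ΔY/ΔG = 2,313.8/671 ≈ 3.4483.
Since k = 1/(1 − MPC), MPC = 1 − 1/k = 1 − ΔG/ΔY = 1 − 671/2,313.8 ≈ 0.71.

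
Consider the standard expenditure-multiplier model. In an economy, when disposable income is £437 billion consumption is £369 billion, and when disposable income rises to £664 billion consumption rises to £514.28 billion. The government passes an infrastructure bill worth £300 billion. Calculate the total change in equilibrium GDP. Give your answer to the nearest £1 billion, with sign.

+£833 billion

MPC = ΔC/ΔYd = (514.28 − 369)/(664 − 437) = 145.28/227 = 0.64.
Spending multiplier = 1/(1 − MPC) = 1/(1 − 0.64) = 1/0.36 ≈ 2.778.
ΔY = k × ΔG = (+£300 billion) / 0.36 ≈ +£833 billion.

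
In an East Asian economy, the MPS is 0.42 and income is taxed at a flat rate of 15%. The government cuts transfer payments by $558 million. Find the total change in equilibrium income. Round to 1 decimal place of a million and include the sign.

MPC = 1 − MPS = 1 − 0.42 = 0.58.
The transfer change shifts disposable income by −$558 million, so first-round consumption changes by c·ΔTR = 0.58 × (−$558 million) = −$323.64 million.
Expenditure multiplier = 1/(1 − c(1−t)) = 1/(1 − 0.58×0.85) = 1/0.507 ≈ 1.972.
The transfer multiplier is c × k ≈ 1.144, so ΔY = k × (c·ΔTR) = (−$323.64 million) / 0.507 ≈ −$638.3 million.

−$638.3 million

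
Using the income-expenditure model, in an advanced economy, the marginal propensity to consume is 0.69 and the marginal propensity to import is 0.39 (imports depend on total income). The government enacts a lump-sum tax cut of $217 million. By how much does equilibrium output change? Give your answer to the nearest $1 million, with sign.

+$214 million

A lump-sum tax change of −$217 million shifts disposable income by +$217 million; first-round consumption changes by −c × ΔT = −0.69 × (−$217 million) = +$149.73 million.
Expenditure multiplier = 1/(1 − c + m) = 1/(1 − 0.69 + 0.39) = 1/0.7 ≈ 1.429.
The tax multiplier is −c × k ≈ −0.986, so ΔY = k × (−c·ΔT) = (+$149.73 million) / 0.7 ≈ +$214 million.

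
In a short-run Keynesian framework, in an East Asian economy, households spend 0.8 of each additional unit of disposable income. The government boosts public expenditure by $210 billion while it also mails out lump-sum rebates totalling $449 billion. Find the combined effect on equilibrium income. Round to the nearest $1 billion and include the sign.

Expenditure multiplier = 1/(1 − MPC) = 1/(1 − 0.8) = 1/0.2 = 5.
ΔG contributes k·ΔG = (+$210 billion) / 0.2 = +$1,050 billion.
ΔT of −$449 billion changes first-round spending by −c·ΔT = +$359.2 billion, contributing k·(−c·ΔT) = (+$359.2 billion) / 0.2 = +$1,796 billion.
Net ΔY = k(ΔG − c·ΔT) = (+$569.2 billion) / 0.2 = +$2,846 billion.

+$2,846 billion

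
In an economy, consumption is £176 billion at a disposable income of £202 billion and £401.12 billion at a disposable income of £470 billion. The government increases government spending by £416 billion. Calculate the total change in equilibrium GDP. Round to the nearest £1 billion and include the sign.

+£2,600 billion

MPC = ΔC/ΔYd = (401.12 − 176)/(470 − 202) = 225.12/268 = 0.84.
Spending multiplier = 1/(1 − MPC) = 1/(1 − 0.84) = 1/0.16 = 6.25.
ΔY = k × ΔG = (+£416 billion) / 0.16 = +£2,600 billion.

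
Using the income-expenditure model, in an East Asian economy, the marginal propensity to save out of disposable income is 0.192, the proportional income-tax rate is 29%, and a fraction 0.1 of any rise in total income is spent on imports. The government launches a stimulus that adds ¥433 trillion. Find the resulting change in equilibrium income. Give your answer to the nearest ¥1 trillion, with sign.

MPC = 1 − MPS = 1 − 0.192 = 0.808.
Spending multiplier = 1/(1 − c(1−t) + m) = 1/(1 − 0.808×0.71 + 0.1) = 1/0.52632 ≈ 1.9.
ΔY = k × ΔG = (+¥433 trillion) / 0.52632 ≈ +¥823 trillion.

+¥823 trillion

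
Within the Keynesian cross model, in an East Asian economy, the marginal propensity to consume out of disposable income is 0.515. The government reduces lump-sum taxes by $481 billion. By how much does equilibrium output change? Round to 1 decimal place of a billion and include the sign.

A lump-sum tax change of −$481 billion shifts disposable income by +$481 billion; first-round consumption changes by −c × ΔT = −0.515 × (−$481 billion) = +$247.715 billion.
Expenditure multiplier = 1/(1 − MPC) = 1/(1 − 0.515) = 1/0.485 ≈ 2.062.
The tax multiplier is −c × k ≈ −1.062, so ΔY = k × (−c·ΔT) = (+$247.715 billion) / 0.485 ≈ +$510.8 billion.

+$510.8 billion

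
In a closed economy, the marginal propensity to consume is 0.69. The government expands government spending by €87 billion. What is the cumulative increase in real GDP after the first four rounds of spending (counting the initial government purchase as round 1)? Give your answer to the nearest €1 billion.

Round 1 adds ΔG = €87 billion; each later round is MPC = 0.69 times the previous.
After 4 rounds: 87 + 60.03 + 41.4207 + 28.580283 = ΔG·(1 − c^4)/(1 − c) = 87 × (1 − 0.22667121)/0.31 ≈ €217 billion.

€217 billion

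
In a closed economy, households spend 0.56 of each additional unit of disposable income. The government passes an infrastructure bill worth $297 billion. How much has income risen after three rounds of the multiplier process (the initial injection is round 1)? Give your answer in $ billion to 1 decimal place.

Round 1 adds ΔG = $297 billion; each later round is MPC = 0.56 times the previous.
After 3 rounds: 297 + 166.32 + 93.1392 = ΔG·(1 − c^3)/(1 − c) = 297 × (1 − 0.175616)/0.44 ≈ $556.5 billion.

$556.5 billion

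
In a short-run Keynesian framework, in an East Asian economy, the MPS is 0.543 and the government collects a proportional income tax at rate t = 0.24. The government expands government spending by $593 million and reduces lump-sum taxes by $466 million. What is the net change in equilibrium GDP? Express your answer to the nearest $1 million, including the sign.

+$1,235 million

MPC = 1 − MPS = 1 − 0.543 = 0.457.
Expenditure multiplier = 1/(1 − c(1−t)) = 1/(1 − 0.457×0.76) = 1/0.65268 ≈ 1.532.
ΔG contributes k·ΔG = (+$593 million) / 0.65268 ≈ +$908.6 million.
ΔT of −$466 million changes first-round spending by −c·ΔT = +$212.962 million, contributing k·(−c·ΔT) = (+$212.962 million) / 0.65268 ≈ +$326.3 million.
Net ΔY = k(ΔG − c·ΔT) = (+$805.962 million) / 0.65268 ≈ +$1,235 million.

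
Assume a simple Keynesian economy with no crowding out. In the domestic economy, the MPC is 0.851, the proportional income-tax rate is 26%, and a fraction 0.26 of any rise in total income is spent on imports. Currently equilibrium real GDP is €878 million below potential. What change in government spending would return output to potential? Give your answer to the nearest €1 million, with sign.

Spending multiplier = 1/(1 − c(1−t) + m) = 1/(1 − 0.851×0.74 + 0.26) = 1/0.63026 ≈ 1.587.
Need ΔY = +€878 million, so ΔG = ΔY/k = (+€878 million) × 0.63026 ≈ +€553 million.
The government should increase government spending by €553 million.

+€553 million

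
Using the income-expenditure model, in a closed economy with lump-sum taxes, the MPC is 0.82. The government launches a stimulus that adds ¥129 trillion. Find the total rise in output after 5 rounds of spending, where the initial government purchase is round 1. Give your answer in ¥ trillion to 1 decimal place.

¥451.0 trillion

Round 1 adds ΔG = ¥129 trillion; each later round is MPC = 0.82 times the previous.
After 5 rounds: 129 + 105.78 + 86.7396 + 71.126472 + 58.32370704 = ΔG·(1 − c^5)/(1 − c) = 129 × (1 − 0.3707398432)/0.18 ≈ ¥451 trillion.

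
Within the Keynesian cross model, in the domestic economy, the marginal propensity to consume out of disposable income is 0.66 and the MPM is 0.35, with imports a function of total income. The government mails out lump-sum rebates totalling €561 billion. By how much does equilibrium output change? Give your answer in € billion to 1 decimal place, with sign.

A lump-sum tax change of −€561 billion shifts disposable income by +€561 billion; first-round consumption changes by −c × ΔT = −0.66 × (−€561 billion) = +€370.26 billion.
Expenditure multiplier = 1/(1 − c + m) = 1/(1 − 0.66 + 0.35) = 1/0.69 ≈ 1.449.
The tax multiplier is −c × k ≈ −0.957, so ΔY = k × (−c·ΔT) = (+€370.26 billion) / 0.69 ≈ +€536.6 billion.

+€536.6 billion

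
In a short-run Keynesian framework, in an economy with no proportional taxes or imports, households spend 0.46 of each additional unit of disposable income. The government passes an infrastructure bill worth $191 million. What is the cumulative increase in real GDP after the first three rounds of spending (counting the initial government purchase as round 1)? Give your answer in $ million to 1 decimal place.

Round 1 adds ΔG = $191 million; each later round is MPC = 0.46 times the previous.
After 3 rounds: 191 + 87.86 + 40.4156 = ΔG·(1 − c^3)/(1 − c) = 191 × (1 − 0.097336)/0.54 ≈ $319.3 million.

$319.3 million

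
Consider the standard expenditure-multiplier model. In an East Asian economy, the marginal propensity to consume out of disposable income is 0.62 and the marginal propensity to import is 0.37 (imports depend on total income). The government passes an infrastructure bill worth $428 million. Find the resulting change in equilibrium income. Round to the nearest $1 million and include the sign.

+$571 million

Expenditure multiplier = 1/(1 − c + m) = 1/(1 − 0.62 + 0.37) = 1/0.75 ≈ 1.333.
ΔY = k × ΔG = (+$428 million) / 0.75 ≈ +$571 million.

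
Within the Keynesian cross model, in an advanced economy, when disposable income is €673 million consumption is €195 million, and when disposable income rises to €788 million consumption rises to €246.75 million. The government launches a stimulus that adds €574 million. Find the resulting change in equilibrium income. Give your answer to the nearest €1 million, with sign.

MPC = ΔC/ΔYd = (246.75 − 195)/(788 − 673) = 51.75/115 = 0.45.
Expenditure multiplier = 1/(1 − MPC) = 1/(1 − 0.45) = 1/0.55 ≈ 1.818.
ΔY = k × ΔG = (+€574 million) / 0.55 ≈ +€1,044 million.

+€1,044 million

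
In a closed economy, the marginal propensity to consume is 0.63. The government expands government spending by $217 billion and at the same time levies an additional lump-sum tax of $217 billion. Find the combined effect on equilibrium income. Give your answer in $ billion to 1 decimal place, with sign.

Expenditure multiplier = 1/(1 − MPC) = 1/(1 − 0.63) = 1/0.37 ≈ 2.703.
ΔG contributes k·ΔG = (+$217 billion) / 0.37 ≈ +$586.5 billion.
ΔT of +$217 billion changes first-round spending by −c·ΔT = −$136.71 billion, contributing k·(−c·ΔT) = (−$136.71 billion) / 0.37 ≈ −$369.5 billion.
With ΔG = ΔT and no other leakages, the balanced-budget multiplier is 1, so ΔY = ΔG = +$217 billion.

+$217.0 billion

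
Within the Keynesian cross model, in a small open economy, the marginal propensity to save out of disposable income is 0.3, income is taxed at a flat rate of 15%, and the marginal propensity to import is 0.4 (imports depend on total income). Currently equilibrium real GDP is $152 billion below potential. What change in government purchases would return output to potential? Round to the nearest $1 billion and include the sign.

+$122 billion

MPC = 1 − MPS = 1 − 0.3 = 0.7.
Spending multiplier = 1/(1 − c(1−t) + m) = 1/(1 − 0.7×0.85 + 0.4) = 1/0.805 ≈ 1.242.
Need ΔY = +$152 billion, so ΔG = ΔY/k = (+$152 billion) × 0.805 ≈ +$122 billion.
The government should increase government purchases by $122 billion.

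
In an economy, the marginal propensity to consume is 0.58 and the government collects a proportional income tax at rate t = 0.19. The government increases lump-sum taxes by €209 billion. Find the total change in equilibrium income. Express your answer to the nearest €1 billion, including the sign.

A lump-sum tax change of +€209 billion shifts disposable income by −€209 billion; first-round consumption changes by −c × ΔT = −0.58 × (+€209 billion) = −€121.22 billion.
Expenditure multiplier = 1/(1 − c(1−t)) = 1/(1 − 0.58×0.81) = 1/0.5302 ≈ 1.886.
The tax multiplier is −c × k ≈ −1.094, so ΔY = k × (−c·ΔT) = (−€121.22 billion) / 0.5302 ≈ −€229 billion.

−€229 billion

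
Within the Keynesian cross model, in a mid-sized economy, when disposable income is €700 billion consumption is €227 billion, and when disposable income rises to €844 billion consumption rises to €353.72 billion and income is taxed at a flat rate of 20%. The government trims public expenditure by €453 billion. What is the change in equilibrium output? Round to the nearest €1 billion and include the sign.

MPC = ΔC/ΔYd = (353.72 − 227)/(844 − 700) = 126.72/144 = 0.88.
Government-spending multiplier = 1/(1 − c(1−t)) = 1/(1 − 0.88×0.8) = 1/0.296 ≈ 3.378.
ΔY = k × ΔG = (−€453 billion) / 0.296 ≈ −€1,530 billion.

−€1,530 billion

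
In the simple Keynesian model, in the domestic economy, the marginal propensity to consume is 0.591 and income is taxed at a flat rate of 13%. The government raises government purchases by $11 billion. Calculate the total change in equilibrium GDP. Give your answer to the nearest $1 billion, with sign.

+$23 billion

Spending multiplier = 1/(1 − c(1−t)) = 1/(1 − 0.591×0.87) = 1/0.48583 ≈ 2.058.
ΔY = k × ΔG = (+$11 billion) / 0.48583 ≈ +$23 billion.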